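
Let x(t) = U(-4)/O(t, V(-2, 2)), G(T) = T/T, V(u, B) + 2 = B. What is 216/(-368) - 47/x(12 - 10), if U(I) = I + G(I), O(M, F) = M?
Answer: 4243/138 ≈ 30.746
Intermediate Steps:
V(u, B) = -2 + B
G(T) = 1
U(I) = 1 + I (U(I) = I + 1 = 1 + I)
x(t) = -3/t (x(t) = (1 - 4)/t = -3/t)
216/(-368) - 47/x(12 - 10) = 216/(-368) - 47/((-3/(12 - 10))) = 216*(-1/368) - 47/((-3/2)) = -27/46 - 47/((-3*½)) = -27/46 - 47/(-3/2) = -27/46 - 47*(-⅔) = -27/46 + 94/3 = 4243/138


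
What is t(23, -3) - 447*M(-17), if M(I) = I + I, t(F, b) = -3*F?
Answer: 15129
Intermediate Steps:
M(I) = 2*I
t(23, -3) - 447*M(-17) = -3*23 - 894*(-17) = -69 - 447*(-34) = -69 + 15198 = 15129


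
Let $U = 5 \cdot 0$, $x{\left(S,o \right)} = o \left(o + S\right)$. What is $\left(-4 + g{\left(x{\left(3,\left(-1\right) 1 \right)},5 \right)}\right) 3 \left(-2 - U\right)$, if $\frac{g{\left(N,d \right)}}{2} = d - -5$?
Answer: $-96$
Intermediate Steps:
$x{\left(S,o \right)} = o \left(S + o\right)$
$g{\left(N,d \right)} = 10 + 2 d$ ($g{\left(N,d \right)} = 2 \left(d - -5\right) = 2 \left(d + 5\right) = 2 \left(5 + d\right) = 10 + 2 d$)
$U = 0$
$\left(-4 + g{\left(x{\left(3,\left(-1\right) 1 \right)},5 \right)}\right) 3 \left(-2 - U\right) = \left(-4 + \left(10 + 2 \cdot 5\right)\right) 3 \left(-2 - 0\right) = \left(-4 + \left(10 + 10\right)\right) 3 \left(-2 + 0\right) = \left(-4 + 20\right) 3 \left(-2\right) = 16 \cdot 3 \left(-2\right) = 48 \left(-2\right) = -96$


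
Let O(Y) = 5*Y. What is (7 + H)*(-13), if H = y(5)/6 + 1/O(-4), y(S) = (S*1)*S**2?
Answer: -21671/60 ≈ -361.18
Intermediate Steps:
y(S) = S**3 (y(S) = S*S**2 = S**3)
H = 1247/60 (H = 5**3/6 + 1/(5*(-4)) = 125*(1/6) + 1/(-20) = 125/6 + 1*(-1/20) = 125/6 - 1/20 = 1247/60 ≈ 20.783)
(7 + H)*(-13) = (7 + 1247/60)*(-13) = (1667/60)*(-13) = -21671/60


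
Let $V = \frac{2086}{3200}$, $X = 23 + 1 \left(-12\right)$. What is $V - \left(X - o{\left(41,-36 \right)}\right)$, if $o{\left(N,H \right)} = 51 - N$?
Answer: $- \frac{557}{1600} \approx -0.34812$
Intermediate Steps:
$X = 11$ ($X = 23 - 12 = 11$)
$V = \frac{1043}{1600}$ ($V = 2086 \cdot \frac{1}{3200} = \frac{1043}{1600} \approx 0.65187$)
$V - \left(X - o{\left(41,-36 \right)}\right) = \frac{1043}{1600} + \left(\left(51 - 41\right) - 11\right) = \frac{1043}{1600} + \left(10 - 11\right) = \frac{1043}{1600} - 1 = - \frac{557}{1600}$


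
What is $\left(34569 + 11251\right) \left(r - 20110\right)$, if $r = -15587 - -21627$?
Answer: $-644687400$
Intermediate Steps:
$r = 6040$ ($r = -15587 + 21627 = 6040$)
$\left(34569 + 11251\right) \left(r - 20110\right) = \left(34569 + 11251\right) \left(6040 - 20110\right) = 45820 \left(-14070\right) = -644687400$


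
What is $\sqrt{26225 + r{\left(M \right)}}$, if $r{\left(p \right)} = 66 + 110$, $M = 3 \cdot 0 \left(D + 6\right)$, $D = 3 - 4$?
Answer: $\sqrt{26401} \approx 162.48$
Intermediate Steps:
$D = -1$ ($D = 3 - 4 = -1$)
$M = 0$ ($M = 3 \cdot 0 \left(-1 + 6\right) = 0 \cdot 5 = 0$)
$r{\left(p \right)} = 176$
$\sqrt{26225 + r{\left(M \right)}} = \sqrt{26225 + 176} = \sqrt{26401}$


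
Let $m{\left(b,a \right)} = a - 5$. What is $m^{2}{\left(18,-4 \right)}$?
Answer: $81$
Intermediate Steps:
$m{\left(b,a \right)} = -5 + a$
$m^{2}{\left(18,-4 \right)} = \left(-5 - 4\right)^{2} = \left(-9\right)^{2} = 81$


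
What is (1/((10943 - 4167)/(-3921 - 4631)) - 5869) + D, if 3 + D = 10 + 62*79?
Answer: -817577/847 ≈ -965.26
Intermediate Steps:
D = 4905 (D = -3 + (10 + 62*79) = -3 + (10 + 4898) = -3 + 4908 = 4905)
(1/((10943 - 4167)/(-3921 - 4631)) - 5869) + D = (1/((10943 - 4167)/(-3921 - 4631)) - 5869) + 4905 = (1/(6776/(-8552)) - 5869) + 4905 = (1/(6776*(-1/8552)) - 5869) + 4905 = (1/(-847/1069) - 5869) + 4905 = (-1069/847 - 5869) + 4905 = -4972112/847 + 4905 = -817577/847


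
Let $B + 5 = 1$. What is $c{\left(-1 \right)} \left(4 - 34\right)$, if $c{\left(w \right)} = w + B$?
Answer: $150$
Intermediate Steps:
$B = -4$ ($B = -5 + 1 = -4$)
$c{\left(w \right)} = -4 + w$ ($c{\left(w \right)} = w - 4 = -4 + w$)
$c{\left(-1 \right)} \left(4 - 34\right) = \left(-4 - 1\right) \left(4 - 34\right) = \left(-5\right) \left(-30\right) = 150$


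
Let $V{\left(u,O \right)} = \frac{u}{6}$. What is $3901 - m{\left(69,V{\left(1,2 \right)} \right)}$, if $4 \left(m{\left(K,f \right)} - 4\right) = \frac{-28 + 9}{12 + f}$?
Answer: $\frac{569019}{146} \approx 3897.4$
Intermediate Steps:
$V{\left(u,O \right)} = \frac{u}{6}$ ($V{\left(u,O \right)} = u \frac{1}{6} = \frac{u}{6}$)
$m{\left(K,f \right)} = 4 - \frac{19}{4 \left(12 + f\right)}$ ($m{\left(K,f \right)} = 4 + \frac{\left(-28 + 9\right) \frac{1}{12 + f}}{4} = 4 + \frac{\left(-19\right) \frac{1}{12 + f}}{4} = 4 - \frac{19}{4 \left(12 + f\right)}$)
$3901 - m{\left(69,V{\left(1,2 \right)} \right)} = 3901 - \frac{173 + 16 \cdot \frac{1}{6} \cdot 1}{4 \left(12 + \frac{1}{6} \cdot 1\right)} = 3901 - \frac{173 + 16 \cdot \frac{1}{6}}{4 \left(12 + \frac{1}{6}\right)} = 3901 - \frac{173 + \frac{8}{3}}{4 \cdot \frac{73}{6}} = 3901 - \frac{1}{4} \cdot \frac{6}{73} \cdot \frac{527}{3} = 3901 - \frac{527}{146} = \frac{569019}{146}$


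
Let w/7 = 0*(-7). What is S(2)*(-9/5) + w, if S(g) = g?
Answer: -18/5 ≈ -3.6000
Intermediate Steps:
w = 0 (w = 7*(0*(-7)) = 7*0 = 0)
S(2)*(-9/5) + w = 2*(-9/5) + 0 = -18/5 + 0 = -18/5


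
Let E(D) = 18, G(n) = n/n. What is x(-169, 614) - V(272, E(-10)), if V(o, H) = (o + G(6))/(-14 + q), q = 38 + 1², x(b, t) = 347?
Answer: 8402/25 ≈ 336.08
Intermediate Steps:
q = 39 (q = 38 + 1 = 39)
G(n) = 1
V(o, H) = 1/25 + o/25 (V(o, H) = (o + 1)/(-14 + 39) = (1 + o)/25 = (1 + o)*(1/25) = 1/25 + o/25)
x(-169, 614) - V(272, E(-10)) = 347 - (1/25 + (1/25)*272) = 347 - (1/25 + 272/25) = 347 - 1*273/25 = 347 - 273/25 = 8402/25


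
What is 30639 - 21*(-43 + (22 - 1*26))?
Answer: 31626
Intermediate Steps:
30639 - 21*(-43 + (22 - 1*26)) = 30639 - 21*(-43 + (22 - 26)) = 30639 - 21*(-43 - 4) = 30639 - 21*(-47) = 30639 + 987 = 31626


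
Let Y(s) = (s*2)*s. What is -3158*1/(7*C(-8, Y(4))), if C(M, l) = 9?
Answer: -3158/63 ≈ -50.127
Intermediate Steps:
Y(s) = 2*s**2 (Y(s) = (2*s)*s = 2*s**2)
-3158*1/(7*C(-8, Y(4))) = -3158/(7*9) = -3158/63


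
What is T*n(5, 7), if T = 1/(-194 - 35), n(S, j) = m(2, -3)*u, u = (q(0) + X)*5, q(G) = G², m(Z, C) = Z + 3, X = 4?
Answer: -100/229 ≈ -0.43668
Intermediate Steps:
m(Z, C) = 3 + Z
u = 20 (u = (0² + 4)*5 = (0 + 4)*5 = 4*5 = 20)
n(S, j) = 100 (n(S, j) = (3 + 2)*20 = 5*20 = 100)
T = -1/229 (T = 1/(-229) = -1/229 ≈ -0.0043668)
T*n(5, 7) = -1/229*100 = -100/229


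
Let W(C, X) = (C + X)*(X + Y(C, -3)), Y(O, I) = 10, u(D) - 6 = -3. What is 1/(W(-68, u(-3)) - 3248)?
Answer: -1/4093 ≈ -0.00024432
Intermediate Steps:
u(D) = 3 (u(D) = 6 - 3 = 3)
W(C, X) = (10 + X)*(C + X) (W(C, X) = (C + X)*(X + 10) = (C + X)*(10 + X) = (10 + X)*(C + X))
1/(W(-68, u(-3)) - 3248) = 1/((3² + 10*(-68) + 10*3 - 68*3) - 3248) = 1/((9 - 680 + 30 - 204) - 3248) = 1/(-845 - 3248) = 1/(-4093) = -1/4093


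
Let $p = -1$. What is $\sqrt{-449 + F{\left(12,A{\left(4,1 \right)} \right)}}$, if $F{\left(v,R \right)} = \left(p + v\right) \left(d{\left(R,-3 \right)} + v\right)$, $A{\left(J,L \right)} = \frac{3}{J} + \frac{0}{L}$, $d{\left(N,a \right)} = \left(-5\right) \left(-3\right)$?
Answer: $2 i \sqrt{38} \approx 12.329 i$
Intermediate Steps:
$d{\left(N,a \right)} = 15$
$A{\left(J,L \right)} = \frac{3}{J}$ ($A{\left(J,L \right)} = \frac{3}{J} + 0 = \frac{3}{J}$)
$F{\left(v,R \right)} = \left(-1 + v\right) \left(15 + v\right)$
$\sqrt{-449 + F{\left(12,A{\left(4,1 \right)} \right)}} = \sqrt{-449 + \left(-15 + 12^{2} + 14 \cdot 12\right)} = \sqrt{-449 + \left(-15 + 144 + 168\right)} = \sqrt{-449 + 297} = \sqrt{-152} = 2 i \sqrt{38}$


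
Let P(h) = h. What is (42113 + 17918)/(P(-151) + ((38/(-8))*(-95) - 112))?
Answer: 240124/753 ≈ 318.89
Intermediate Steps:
(42113 + 17918)/(P(-151) + ((38/(-8))*(-95) - 112)) = (42113 + 17918)/(-151 + ((38/(-8))*(-95) - 112)) = 60031/(-151 + ((38*(-⅛))*(-95) - 112)) = 60031/(-151 + (-19/4*(-95) - 112)) = 60031/(-151 + (1805/4 - 112)) = 60031/(-151 + 1357/4) = 60031/(753/4) = 60031*(4/753) = 240124/753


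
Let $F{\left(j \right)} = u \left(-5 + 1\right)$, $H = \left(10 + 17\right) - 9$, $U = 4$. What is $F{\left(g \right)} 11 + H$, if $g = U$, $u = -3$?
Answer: $150$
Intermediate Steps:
$g = 4$
$H = 18$ ($H = 27 - 9 = 18$)
$F{\left(j \right)} = 12$ ($F{\left(j \right)} = - 3 \left(-5 + 1\right) = \left(-3\right) \left(-4\right) = 12$)
$F{\left(g \right)} 11 + H = 12 \cdot 11 + 18 = 132 + 18 = 150$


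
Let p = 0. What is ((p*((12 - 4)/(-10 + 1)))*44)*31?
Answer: 0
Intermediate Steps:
((p*((12 - 4)/(-10 + 1)))*44)*31 = ((0*((12 - 4)/(-10 + 1)))*44)*31 = ((0*(8/(-9)))*44)*31 = ((0*(8*(-⅑)))*44)*31 = ((0*(-8/9))*44)*31 = (0*44)*31 = 0*31 = 0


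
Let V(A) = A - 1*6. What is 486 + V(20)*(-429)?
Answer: -5520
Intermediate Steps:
V(A) = -6 + A (V(A) = A - 6 = -6 + A)
486 + V(20)*(-429) = 486 + (-6 + 20)*(-429) = 486 + 14*(-429) = 486 - 6006 = -5520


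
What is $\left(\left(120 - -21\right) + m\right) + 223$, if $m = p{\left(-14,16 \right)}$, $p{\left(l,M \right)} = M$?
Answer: $380$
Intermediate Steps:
$m = 16$
$\left(\left(120 - -21\right) + m\right) + 223 = \left(\left(120 - -21\right) + 16\right) + 223 = \left(\left(120 + 21\right) + 16\right) + 223 = \left(141 + 16\right) + 223 = 157 + 223 = 380$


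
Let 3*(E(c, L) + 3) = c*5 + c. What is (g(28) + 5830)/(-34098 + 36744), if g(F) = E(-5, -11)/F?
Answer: 54409/24696 ≈ 2.2032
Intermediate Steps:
E(c, L) = -3 + 2*c (E(c, L) = -3 + (c*5 + c)/3 = -3 + (5*c + c)/3 = -3 + (6*c)/3 = -3 + 2*c)
g(F) = -13/F (g(F) = (-3 + 2*(-5))/F = (-3 - 10)/F = -13/F)
(g(28) + 5830)/(-34098 + 36744) = (-13/28 + 5830)/(-34098 + 36744) = (-13*1/28 + 5830)/2646 = (-13/28 + 5830)*(1/2646) = (163227/28)*(1/2646) = 54409/24696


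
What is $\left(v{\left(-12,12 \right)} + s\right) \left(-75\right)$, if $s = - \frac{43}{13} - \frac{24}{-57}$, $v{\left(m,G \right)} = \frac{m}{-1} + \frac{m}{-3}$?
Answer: $- \frac{242925}{247} \approx -983.5$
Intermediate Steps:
$v{\left(m,G \right)} = - \frac{4 m}{3}$ ($v{\left(m,G \right)} = m \left(-1\right) + m \left(- \frac{1}{3}\right) = - m - \frac{m}{3} = - \frac{4 m}{3}$)
$s = - \frac{713}{247}$ ($s = \left(-43\right) \frac{1}{13} - - \frac{8}{19} = - \frac{43}{13} + \frac{8}{19} = - \frac{713}{247} \approx -2.8866$)
$\left(v{\left(-12,12 \right)} + s\right) \left(-75\right) = \left(\left(- \frac{4}{3}\right) \left(-12\right) - \frac{713}{247}\right) \left(-75\right) = \left(16 - \frac{713}{247}\right) \left(-75\right) = \frac{3239}{247} \left(-75\right) = - \frac{242925}{247}$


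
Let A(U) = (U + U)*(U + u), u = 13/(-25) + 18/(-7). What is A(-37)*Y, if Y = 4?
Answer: 2076736/175 ≈ 11867.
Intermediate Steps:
u = -541/175 (u = 13*(-1/25) + 18*(-⅐) = -13/25 - 18/7 = -541/175 ≈ -3.0914)
A(U) = 2*U*(-541/175 + U) (A(U) = (U + U)*(U - 541/175) = (2*U)*(-541/175 + U) = 2*U*(-541/175 + U))
A(-37)*Y = ((2/175)*(-37)*(-541 + 175*(-37)))*4 = ((2/175)*(-37)*(-541 - 6475))*4 = ((2/175)*(-37)*(-7016))*4 = (519184/175)*4 = 2076736/175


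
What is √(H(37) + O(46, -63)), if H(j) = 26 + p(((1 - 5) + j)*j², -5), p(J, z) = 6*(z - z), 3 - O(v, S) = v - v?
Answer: √29 ≈ 5.3852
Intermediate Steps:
O(v, S) = 3 (O(v, S) = 3 - (v - v) = 3 - 1*0 = 3 + 0 = 3)
p(J, z) = 0 (p(J, z) = 6*0 = 0)
H(j) = 26 (H(j) = 26 + 0 = 26)
√(H(37) + O(46, -63)) = √(26 + 3) = √29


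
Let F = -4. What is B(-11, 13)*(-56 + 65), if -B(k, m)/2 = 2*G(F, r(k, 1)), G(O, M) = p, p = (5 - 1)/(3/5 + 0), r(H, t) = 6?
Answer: -240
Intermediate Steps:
p = 20/3 (p = 4/(3*(⅕) + 0) = 4/(⅗ + 0) = 4/(⅗) = 4*(5/3) = 20/3 ≈ 6.6667)
G(O, M) = 20/3
B(k, m) = -80/3 (B(k, m) = -4*20/3 = -2*40/3 = -80/3)
B(-11, 13)*(-56 + 65) = -80*(-56 + 65)/3 = -80/3*9 = -240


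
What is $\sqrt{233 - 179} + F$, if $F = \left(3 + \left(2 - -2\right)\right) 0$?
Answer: $3 \sqrt{6} \approx 7.3485$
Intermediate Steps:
$F = 0$ ($F = \left(3 + \left(2 + 2\right)\right) 0 = \left(3 + 4\right) 0 = 7 \cdot 0 = 0$)
$\sqrt{233 - 179} + F = \sqrt{233 - 179} + 0 = \sqrt{54} + 0 = 3 \sqrt{6} + 0 = 3 \sqrt{6}$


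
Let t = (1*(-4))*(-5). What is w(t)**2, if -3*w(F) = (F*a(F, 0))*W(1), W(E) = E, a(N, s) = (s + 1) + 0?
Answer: 400/9 ≈ 44.444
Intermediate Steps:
a(N, s) = 1 + s (a(N, s) = (1 + s) + 0 = 1 + s)
t = 20 (t = -4*(-5) = 20)
w(F) = -F/3 (w(F) = -F*(1 + 0)/3 = -F*1/3 = -F/3)
w(t)**2 = (-1/3*20)**2 = (-20/3)**2 = 400/9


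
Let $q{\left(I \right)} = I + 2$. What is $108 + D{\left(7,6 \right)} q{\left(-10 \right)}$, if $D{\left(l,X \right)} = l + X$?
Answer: $4$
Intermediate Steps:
$D{\left(l,X \right)} = X + l$
$q{\left(I \right)} = 2 + I$
$108 + D{\left(7,6 \right)} q{\left(-10 \right)} = 108 + \left(6 + 7\right) \left(2 - 10\right) = 108 + 13 \left(-8\right) = 108 - 104 = 4$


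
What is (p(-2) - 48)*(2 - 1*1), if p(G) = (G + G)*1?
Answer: -52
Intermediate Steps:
p(G) = 2*G (p(G) = (2*G)*1 = 2*G)
(p(-2) - 48)*(2 - 1*1) = (2*(-2) - 48)*(2 - 1*1) = (-4 - 48)*(2 - 1) = -52*1 = -52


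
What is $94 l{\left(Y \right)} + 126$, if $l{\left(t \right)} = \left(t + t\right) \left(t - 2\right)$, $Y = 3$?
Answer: $690$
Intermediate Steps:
$l{\left(t \right)} = 2 t \left(-2 + t\right)$
$94 l{\left(Y \right)} + 126 = 94 \cdot 2 \cdot 3 \left(-2 + 3\right) + 126 = 94 \cdot 2 \cdot 3 \cdot 1 + 126 = 94 \cdot 6 + 126 = 564 + 126 = 690$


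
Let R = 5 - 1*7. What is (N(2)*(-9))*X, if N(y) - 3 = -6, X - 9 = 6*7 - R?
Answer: 1431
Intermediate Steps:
R = -2 (R = 5 - 7 = -2)
X = 53 (X = 9 + (6*7 - 1*(-2)) = 9 + (42 + 2) = 9 + 44 = 53)
N(y) = -3 (N(y) = 3 - 6 = -3)
(N(2)*(-9))*X = -3*(-9)*53 = 27*53 = 1431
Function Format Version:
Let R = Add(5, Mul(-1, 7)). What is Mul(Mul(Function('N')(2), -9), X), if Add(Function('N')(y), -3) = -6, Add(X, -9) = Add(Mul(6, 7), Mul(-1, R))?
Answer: 1431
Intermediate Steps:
R = -2 (R = Add(5, -7) = -2)
X = 53 (X = Add(9, Add(Mul(6, 7), Mul(-1, -2))) = Add(9, Add(42, 2)) = Add(9, 44) = 53)
Function('N')(y) = -3 (Function('N')(y) = Add(3, -6) = -3)
Mul(Mul(Function('N')(2), -9), X) = Mul(Mul(-3, -9), 53) = Mul(27, 53) = 1431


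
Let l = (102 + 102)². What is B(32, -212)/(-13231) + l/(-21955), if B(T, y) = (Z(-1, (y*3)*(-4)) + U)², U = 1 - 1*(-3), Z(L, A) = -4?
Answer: -41616/21955 ≈ -1.8955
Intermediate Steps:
U = 4 (U = 1 + 3 = 4)
B(T, y) = 0 (B(T, y) = (-4 + 4)² = 0² = 0)
l = 41616 (l = 204² = 41616)
B(32, -212)/(-13231) + l/(-21955) = 0/(-13231) + 41616/(-21955) = 0*(-1/13231) + 41616*(-1/21955) = 0 - 41616/21955 = -41616/21955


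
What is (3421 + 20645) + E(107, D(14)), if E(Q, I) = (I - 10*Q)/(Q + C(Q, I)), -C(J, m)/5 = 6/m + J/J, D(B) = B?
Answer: 5604914/233 ≈ 24055.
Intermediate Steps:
C(J, m) = -5 - 30/m (C(J, m) = -5*(6/m + J/J) = -5*(6/m + 1) = -5*(1 + 6/m) = -5 - 30/m)
E(Q, I) = (I - 10*Q)/(-5 + Q - 30/I) (E(Q, I) = (I - 10*Q)/(Q + (-5 - 30/I)) = (I - 10*Q)/(-5 + Q - 30/I))
(3421 + 20645) + E(107, D(14)) = (3421 + 20645) - 1*14*(14 - 10*107)/(30 - 1*14*(-5 + 107)) = 24066 - 1*14*(14 - 1070)/(30 - 1*14*102) = 24066 - 1*14*(-1056)/(30 - 1428) = 24066 - 1*14*(-1056)/(-1398) = 24066 - 1*14*(-1/1398)*(-1056) = 24066 - 2464/233 = 5604914/233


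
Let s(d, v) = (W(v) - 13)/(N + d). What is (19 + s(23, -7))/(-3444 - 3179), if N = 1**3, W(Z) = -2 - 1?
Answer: -55/19869 ≈ -0.0027681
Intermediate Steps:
W(Z) = -3
N = 1
s(d, v) = -16/(1 + d) (s(d, v) = (-3 - 13)/(1 + d) = -16/(1 + d))
(19 + s(23, -7))/(-3444 - 3179) = (19 - 16/(1 + 23))/(-3444 - 3179) = (19 - 16/24)/(-6623) = (19 - 16*1/24)*(-1/6623) = (19 - 2/3)*(-1/6623) = (55/3)*(-1/6623) = -55/19869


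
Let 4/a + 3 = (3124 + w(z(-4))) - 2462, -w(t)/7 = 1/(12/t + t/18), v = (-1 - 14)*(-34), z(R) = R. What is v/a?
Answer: 2444685/29 ≈ 84300.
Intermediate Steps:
v = 510 (v = -15*(-34) = 510)
w(t) = -7/(12/t + t/18)
a = 58/9587 (a = 4/(-3 + ((3124 - 126*(-4)/(216 + (-4)²)) - 2462)) = 4/(-3 + ((3124 - 126*(-4)/(216 + 16)) - 2462)) = 4/(-3 + ((3124 - 126*(-4)/232) - 2462)) = 4/(-3 + ((3124 - 126*(-4)*1/232) - 2462)) = 4/(-3 + ((3124 + 63/29) - 2462)) = 4/(-3 + (90659/29 - 2462)) = 4/(-3 + 19261/29) = 4/(19174/29) = 4*(29/19174) = 58/9587 ≈ 0.0060499)
v/a = 510/(58/9587) = 510*(9587/58) = 2444685/29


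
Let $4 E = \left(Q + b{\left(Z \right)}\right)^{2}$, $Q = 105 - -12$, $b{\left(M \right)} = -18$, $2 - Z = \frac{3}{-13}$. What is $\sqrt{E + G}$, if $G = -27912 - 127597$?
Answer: $\frac{i \sqrt{612235}}{2} \approx 391.23 i$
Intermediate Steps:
$Z = \frac{29}{13}$ ($Z = 2 - \frac{3}{-13} = 2 - 3 \left(- \frac{1}{13}\right) = 2 - - \frac{3}{13} = 2 + \frac{3}{13} = \frac{29}{13} \approx 2.2308$)
$Q = 117$ ($Q = 105 + 12 = 117$)
$E = \frac{9801}{4}$ ($E = \frac{\left(117 - 18\right)^{2}}{4} = \frac{99^{2}}{4} = \frac{1}{4} \cdot 9801 = \frac{9801}{4} \approx 2450.3$)
$G = -155509$
$\sqrt{E + G} = \sqrt{\frac{9801}{4} - 155509} = \sqrt{- \frac{612235}{4}} = \frac{i \sqrt{612235}}{2}$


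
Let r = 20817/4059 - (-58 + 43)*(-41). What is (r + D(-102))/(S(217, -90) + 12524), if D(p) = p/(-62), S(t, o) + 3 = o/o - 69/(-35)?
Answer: -99208795/2042805853 ≈ -0.048565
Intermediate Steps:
S(t, o) = -1/35 (S(t, o) = -3 + (o/o - 69/(-35)) = -3 + (1 - 69*(-1/35)) = -3 + (1 + 69/35) = -3 + 104/35 = -1/35)
D(p) = -p/62 (D(p) = p*(-1/62) = -p/62)
r = -275052/451 (r = 20817*(1/4059) - (-15)*(-41) = 2313/451 - 1*615 = 2313/451 - 615 = -275052/451 ≈ -609.87)
(r + D(-102))/(S(217, -90) + 12524) = (-275052/451 - 1/62*(-102))/(-1/35 + 12524) = (-275052/451 + 51/31)/(438339/35) = -8503611/13981*35/438339 = -99208795/2042805853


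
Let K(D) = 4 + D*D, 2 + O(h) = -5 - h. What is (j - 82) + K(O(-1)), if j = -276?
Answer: -318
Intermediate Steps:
O(h) = -7 - h (O(h) = -2 + (-5 - h) = -7 - h)
K(D) = 4 + D²
(j - 82) + K(O(-1)) = (-276 - 82) + (4 + (-7 - 1*(-1))²) = -358 + (4 + (-7 + 1)²) = -358 + (4 + (-6)²) = -358 + (4 + 36) = -358 + 40 = -318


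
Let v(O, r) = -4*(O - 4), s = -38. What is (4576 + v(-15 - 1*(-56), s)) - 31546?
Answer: -27118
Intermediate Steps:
v(O, r) = 16 - 4*O (v(O, r) = -4*(-4 + O) = 16 - 4*O)
(4576 + v(-15 - 1*(-56), s)) - 31546 = (4576 + (16 - 4*(-15 - 1*(-56)))) - 31546 = (4576 + (16 - 4*(-15 + 56))) - 31546 = (4576 + (16 - 4*41)) - 31546 = (4576 + (16 - 164)) - 31546 = (4576 - 148) - 31546 = 4428 - 31546 = -27118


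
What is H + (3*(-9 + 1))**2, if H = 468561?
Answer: 469137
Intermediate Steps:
H + (3*(-9 + 1))**2 = 468561 + (3*(-9 + 1))**2 = 468561 + (3*(-8))**2 = 468561 + (-24)**2 = 468561 + 576 = 469137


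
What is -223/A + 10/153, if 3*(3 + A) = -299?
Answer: 105437/47124 ≈ 2.2374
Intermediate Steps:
A = -308/3 (A = -3 + (⅓)*(-299) = -3 - 299/3 = -308/3 ≈ -102.67)
-223/A + 10/153 = -223/(-308/3) + 10/153 = -223*(-3/308) + 10*(1/153) = 669/308 + 10/153 = 105437/47124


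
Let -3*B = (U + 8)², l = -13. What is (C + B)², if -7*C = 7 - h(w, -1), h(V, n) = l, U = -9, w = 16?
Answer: 4489/441 ≈ 10.179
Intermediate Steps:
h(V, n) = -13
B = -⅓ (B = -(-9 + 8)²/3 = -⅓*(-1)² = -⅓*1 = -⅓ ≈ -0.33333)
C = -20/7 (C = -(7 - 1*(-13))/7 = -(7 + 13)/7 = -⅐*20 = -20/7 ≈ -2.8571)
(C + B)² = (-20/7 - ⅓)² = (-67/21)² = 4489/441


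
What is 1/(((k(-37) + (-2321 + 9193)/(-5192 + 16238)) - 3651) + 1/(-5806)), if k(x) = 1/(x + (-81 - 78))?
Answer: -448931532/1638772099297 ≈ -0.00027394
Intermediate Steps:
k(x) = 1/(-159 + x) (k(x) = 1/(x - 159) = 1/(-159 + x))
1/(((k(-37) + (-2321 + 9193)/(-5192 + 16238)) - 3651) + 1/(-5806)) = 1/(((1/(-159 - 37) + (-2321 + 9193)/(-5192 + 16238)) - 3651) + 1/(-5806)) = 1/(((1/(-196) + 6872/11046) - 3651) - 1/5806) = 1/(((-1/196 + 6872*(1/11046)) - 3651) - 1/5806) = 1/(((-1/196 + 3436/5523) - 3651) - 1/5806) = 1/((95419/154644 - 3651) - 1/5806) = 1/(-564509825/154644 - 1/5806) = 1/(-1638772099297/448931532) = -448931532/1638772099297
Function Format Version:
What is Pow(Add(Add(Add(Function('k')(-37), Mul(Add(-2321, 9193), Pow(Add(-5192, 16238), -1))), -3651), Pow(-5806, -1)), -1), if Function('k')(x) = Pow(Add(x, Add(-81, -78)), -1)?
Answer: Rational(-448931532, 1638772099297) ≈ -0.00027394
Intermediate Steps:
Function('k')(x) = Pow(Add(-159, x), -1) (Function('k')(x) = Pow(Add(x, -159), -1) = Pow(Add(-159, x), -1))
Pow(Add(Add(Add(Function('k')(-37), Mul(Add(-2321, 9193), Pow(Add(-5192, 16238), -1))), -3651), Pow(-5806, -1)), -1) = Pow(Add(Add(Add(Pow(Add(-159, -37), -1), Mul(Add(-2321, 9193), Pow(Add(-5192, 16238), -1))), -3651), Pow(-5806, -1)), -1) = Pow(Add(Add(Add(Pow(-196, -1), Mul(6872, Pow(11046, -1))), -3651), Rational(-1, 5806)), -1) = Pow(Add(Add(Add(Rational(-1, 196), Mul(6872, Rational(1, 11046))), -3651), Rational(-1, 5806)), -1) = Pow(Add(Add(Add(Rational(-1, 196), Rational(3436, 5523)), -3651), Rational(-1, 5806)), -1) = Pow(Add(Add(Rational(95419, 154644), -3651), Rational(-1, 5806)), -1) = Pow(Add(Rational(-564509825, 154644), Rational(-1, 5806)), -1) = Pow(Rational(-1638772099297, 448931532), -1) = Rational(-448931532, 1638772099297)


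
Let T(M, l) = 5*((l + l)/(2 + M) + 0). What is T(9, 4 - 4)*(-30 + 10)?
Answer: 0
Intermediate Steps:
T(M, l) = 10*l/(2 + M) (T(M, l) = 5*((2*l)/(2 + M) + 0) = 5*(2*l/(2 + M) + 0) = 5*(2*l/(2 + M)) = 10*l/(2 + M))
T(9, 4 - 4)*(-30 + 10) = (10*(4 - 4)/(2 + 9))*(-30 + 10) = (10*0/11)*(-20) = (10*0*(1/11))*(-20) = 0*(-20) = 0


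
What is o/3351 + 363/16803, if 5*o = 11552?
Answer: 22243369/31281585 ≈ 0.71107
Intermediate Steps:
o = 11552/5 (o = (⅕)*11552 = 11552/5 ≈ 2310.4)
o/3351 + 363/16803 = (11552/5)/3351 + 363/16803 = (11552/5)*(1/3351) + 363*(1/16803) = 11552/16755 + 121/5601 = 22243369/31281585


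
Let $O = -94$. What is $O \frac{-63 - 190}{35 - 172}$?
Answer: $- \frac{23782}{137} \approx -173.59$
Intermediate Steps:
$O \frac{-63 - 190}{35 - 172} = - 94 \frac{-63 - 190}{35 - 172} = - 94 \left(- \frac{253}{-137}\right) = - 94 \left(\left(-253\right) \left(- \frac{1}{137}\right)\right) = \left(-94\right) \frac{253}{137} = - \frac{23782}{137}$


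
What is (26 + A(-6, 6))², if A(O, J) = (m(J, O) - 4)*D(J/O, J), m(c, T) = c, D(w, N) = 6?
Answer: 1444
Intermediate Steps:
A(O, J) = -24 + 6*J (A(O, J) = (J - 4)*6 = (-4 + J)*6 = -24 + 6*J)
(26 + A(-6, 6))² = (26 + (-24 + 6*6))² = (26 + (-24 + 36))² = (26 + 12)² = 38² = 1444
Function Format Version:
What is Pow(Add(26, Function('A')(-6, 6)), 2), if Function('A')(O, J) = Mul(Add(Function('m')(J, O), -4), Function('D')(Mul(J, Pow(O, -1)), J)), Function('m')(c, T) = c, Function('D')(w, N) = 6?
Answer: 1444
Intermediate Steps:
Function('A')(O, J) = Add(-24, Mul(6, J)) (Function('A')(O, J) = Mul(Add(J, -4), 6) = Mul(Add(-4, J), 6) = Add(-24, Mul(6, J)))
Pow(Add(26, Function('A')(-6, 6)), 2) = Pow(Add(26, Add(-24, Mul(6, 6))), 2) = Pow(Add(26, Add(-24, 36)), 2) = Pow(Add(26, 12), 2) = Pow(38, 2) = 1444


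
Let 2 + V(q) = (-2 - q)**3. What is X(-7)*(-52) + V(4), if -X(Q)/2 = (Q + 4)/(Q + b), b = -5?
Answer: -192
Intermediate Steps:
X(Q) = -2*(4 + Q)/(-5 + Q) (X(Q) = -2*(Q + 4)/(Q - 5) = -2*(4 + Q)/(-5 + Q))
V(q) = -2 + (-2 - q)**3
X(-7)*(-52) + V(4) = (2*(-4 - 1*(-7))/(-5 - 7))*(-52) + (-2 - (2 + 4)**3) = (2*(-4 + 7)/(-12))*(-52) + (-2 - 1*6**3) = (2*(-1/12)*3)*(-52) + (-2 - 1*216) = -1/2*(-52) + (-2 - 216) = 26 - 218 = -192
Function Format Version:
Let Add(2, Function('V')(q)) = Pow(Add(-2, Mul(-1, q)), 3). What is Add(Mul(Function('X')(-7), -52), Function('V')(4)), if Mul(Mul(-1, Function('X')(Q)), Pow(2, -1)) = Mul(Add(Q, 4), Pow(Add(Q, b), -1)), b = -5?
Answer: -192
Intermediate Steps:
Function('X')(Q) = Mul(-2, Pow(Add(-5, Q), -1), Add(4, Q)) (Function('X')(Q) = Mul(-2, Mul(Add(Q, 4), Pow(Add(Q, -5), -1))) = Mul(-2, Mul(Add(4, Q), Pow(Add(-5, Q), -1))) = Mul(-2, Mul(Pow(Add(-5, Q), -1), Add(4, Q))) = Mul(-2, Pow(Add(-5, Q), -1), Add(4, Q)))
Function('V')(q) = Add(-2, Pow(Add(-2, Mul(-1, q)), 3))
Add(Mul(Function('X')(-7), -52), Function('V')(4)) = Add(Mul(Mul(2, Pow(Add(-5, -7), -1), Add(-4, Mul(-1, -7))), -52), Add(-2, Mul(-1, Pow(Add(2, 4), 3)))) = Add(Mul(Mul(2, Pow(-12, -1), Add(-4, 7)), -52), Add(-2, Mul(-1, Pow(6, 3)))) = Add(Mul(Mul(2, Rational(-1, 12), 3), -52), Add(-2, Mul(-1, 216))) = Add(Mul(Rational(-1, 2), -52), Add(-2, -216)) = Add(26, -218) = -192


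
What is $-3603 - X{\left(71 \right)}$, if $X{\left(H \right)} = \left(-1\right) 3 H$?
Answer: $-3390$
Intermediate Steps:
$X{\left(H \right)} = - 3 H$
$-3603 - X{\left(71 \right)} = -3603 - \left(-3\right) 71 = -3603 - -213 = -3603 + 213 = -3390$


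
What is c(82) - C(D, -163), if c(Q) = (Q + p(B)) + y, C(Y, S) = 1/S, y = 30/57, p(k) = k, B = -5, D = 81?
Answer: 240118/3097 ≈ 77.532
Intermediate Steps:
y = 10/19 (y = 30*(1/57) = 10/19 ≈ 0.52632)
c(Q) = -85/19 + Q (c(Q) = (Q - 5) + 10/19 = (-5 + Q) + 10/19 = -85/19 + Q)
c(82) - C(D, -163) = (-85/19 + 82) - 1/(-163) = 1473/19 - 1*(-1/163) = 1473/19 + 1/163 = 240118/3097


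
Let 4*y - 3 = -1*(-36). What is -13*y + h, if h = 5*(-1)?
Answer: -527/4 ≈ -131.75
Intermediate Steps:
y = 39/4 (y = 3/4 + (-1*(-36))/4 = 3/4 + (1/4)*36 = 3/4 + 9 = 39/4 ≈ 9.7500)
h = -5
-13*y + h = -13*39/4 - 5 = -507/4 - 5 = -527/4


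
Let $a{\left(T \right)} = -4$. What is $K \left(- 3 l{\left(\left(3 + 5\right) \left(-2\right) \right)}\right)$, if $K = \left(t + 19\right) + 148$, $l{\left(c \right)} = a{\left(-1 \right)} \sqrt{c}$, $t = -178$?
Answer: $- 528 i \approx - 528.0 i$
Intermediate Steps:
$l{\left(c \right)} = - 4 \sqrt{c}$
$K = -11$ ($K = \left(-178 + 19\right) + 148 = -159 + 148 = -11$)
$K \left(- 3 l{\left(\left(3 + 5\right) \left(-2\right) \right)}\right) = - 11 \left(- 3 \left(- 4 \sqrt{\left(3 + 5\right) \left(-2\right)}\right)\right) = - 11 \left(- 3 \left(- 4 \sqrt{8 \left(-2\right)}\right)\right) = - 11 \left(- 3 \left(- 4 \sqrt{-16}\right)\right) = - 11 \left(- 3 \left(- 4 \cdot 4 i\right)\right) = - 11 \left(- 3 \left(- 16 i\right)\right) = - 11 \cdot 48 i = - 528 i$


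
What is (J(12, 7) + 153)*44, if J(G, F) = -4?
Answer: 6556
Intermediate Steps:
(J(12, 7) + 153)*44 = (-4 + 153)*44 = 149*44 = 6556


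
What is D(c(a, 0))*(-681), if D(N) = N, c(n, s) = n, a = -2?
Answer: 1362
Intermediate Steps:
D(c(a, 0))*(-681) = -2*(-681) = 1362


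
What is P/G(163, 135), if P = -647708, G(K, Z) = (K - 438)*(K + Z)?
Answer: 323854/40975 ≈ 7.9037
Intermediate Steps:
G(K, Z) = (-438 + K)*(K + Z)
P/G(163, 135) = -647708/(163² - 438*163 - 438*135 + 163*135) = -647708/(26569 - 71394 - 59130 + 22005) = -647708/(-81950) = -647708*(-1/81950) = 323854/40975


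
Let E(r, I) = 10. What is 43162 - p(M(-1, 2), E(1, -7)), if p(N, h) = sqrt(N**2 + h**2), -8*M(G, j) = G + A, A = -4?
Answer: 43162 - 5*sqrt(257)/8 ≈ 43152.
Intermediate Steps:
M(G, j) = 1/2 - G/8 (M(G, j) = -(G - 4)/8 = -(-4 + G)/8 = 1/2 - G/8)
43162 - p(M(-1, 2), E(1, -7)) = 43162 - sqrt((1/2 - 1/8*(-1))**2 + 10**2) = 43162 - sqrt((1/2 + 1/8)**2 + 100) = 43162 - sqrt((5/8)**2 + 100) = 43162 - sqrt(25/64 + 100) = 43162 - sqrt(6425/64) = 43162 - 5*sqrt(257)/8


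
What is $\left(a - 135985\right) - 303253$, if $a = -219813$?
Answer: $-659051$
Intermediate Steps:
$\left(a - 135985\right) - 303253 = \left(-219813 - 135985\right) - 303253 = -355798 - 303253 = -659051$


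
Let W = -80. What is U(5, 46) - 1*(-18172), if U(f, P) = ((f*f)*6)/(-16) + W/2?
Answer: 144981/8 ≈ 18123.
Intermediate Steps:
U(f, P) = -40 - 3*f²/8 (U(f, P) = ((f*f)*6)/(-16) - 80/2 = (f²*6)*(-1/16) - 80*½ = (6*f²)*(-1/16) - 40 = -3*f²/8 - 40 = -40 - 3*f²/8)
U(5, 46) - 1*(-18172) = (-40 - 3/8*5²) - 1*(-18172) = (-40 - 3/8*25) + 18172 = (-40 - 75/8) + 18172 = -395/8 + 18172 = 144981/8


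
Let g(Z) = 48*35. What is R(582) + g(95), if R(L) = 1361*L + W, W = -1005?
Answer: 792777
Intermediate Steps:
g(Z) = 1680
R(L) = -1005 + 1361*L (R(L) = 1361*L - 1005 = -1005 + 1361*L)
R(582) + g(95) = (-1005 + 1361*582) + 1680 = (-1005 + 792102) + 1680 = 791097 + 1680 = 792777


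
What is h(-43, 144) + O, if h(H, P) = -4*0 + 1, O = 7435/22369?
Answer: 29804/22369 ≈ 1.3324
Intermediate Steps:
O = 7435/22369 (O = 7435*(1/22369) = 7435/22369 ≈ 0.33238)
h(H, P) = 1 (h(H, P) = 0 + 1 = 1)
h(-43, 144) + O = 1 + 7435/22369 = 29804/22369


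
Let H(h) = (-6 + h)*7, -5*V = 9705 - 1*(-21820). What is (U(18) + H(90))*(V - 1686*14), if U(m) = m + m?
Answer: -18663216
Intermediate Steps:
U(m) = 2*m
V = -6305 (V = -(9705 - 1*(-21820))/5 = -(9705 + 21820)/5 = -⅕*31525 = -6305)
H(h) = -42 + 7*h
(U(18) + H(90))*(V - 1686*14) = (2*18 + (-42 + 7*90))*(-6305 - 1686*14) = (36 + (-42 + 630))*(-6305 - 23604) = (36 + 588)*(-29909) = 624*(-29909) = -18663216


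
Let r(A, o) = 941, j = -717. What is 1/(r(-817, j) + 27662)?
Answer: 1/28603 ≈ 3.4961e-5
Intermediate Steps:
1/(r(-817, j) + 27662) = 1/(941 + 27662) = 1/28603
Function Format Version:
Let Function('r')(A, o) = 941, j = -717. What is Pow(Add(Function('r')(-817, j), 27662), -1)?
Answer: Rational(1, 28603) ≈ 3.4961e-5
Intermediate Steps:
Pow(Add(Function('r')(-817, j), 27662), -1) = Pow(Add(941, 27662), -1) = Pow(28603, -1) = Rational(1, 28603)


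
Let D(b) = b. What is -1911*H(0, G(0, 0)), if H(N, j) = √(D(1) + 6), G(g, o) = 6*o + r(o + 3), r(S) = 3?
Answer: -1911*√7 ≈ -5056.0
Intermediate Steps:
G(g, o) = 3 + 6*o (G(g, o) = 6*o + 3 = 3 + 6*o)
H(N, j) = √7 (H(N, j) = √(1 + 6) = √7)
-1911*H(0, G(0, 0)) = -1911*√7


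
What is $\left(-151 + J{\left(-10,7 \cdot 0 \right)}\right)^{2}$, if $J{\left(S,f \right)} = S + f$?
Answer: $25921$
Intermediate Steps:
$\left(-151 + J{\left(-10,7 \cdot 0 \right)}\right)^{2} = \left(-151 + \left(-10 + 7 \cdot 0\right)\right)^{2} = \left(-151 + \left(-10 + 0\right)\right)^{2} = \left(-151 - 10\right)^{2} = \left(-161\right)^{2} = 25921$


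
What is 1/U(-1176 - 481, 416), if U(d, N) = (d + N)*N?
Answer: -1/516256 ≈ -1.9370e-6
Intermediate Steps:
U(d, N) = N*(N + d) (U(d, N) = (N + d)*N = N*(N + d))
1/U(-1176 - 481, 416) = 1/(416*(416 + (-1176 - 481))) = 1/(416*(416 - 1657)) = 1/(416*(-1241)) = 1/(-516256) = -1/516256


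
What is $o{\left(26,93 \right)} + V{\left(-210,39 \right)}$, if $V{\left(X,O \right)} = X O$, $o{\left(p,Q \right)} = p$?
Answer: $-8164$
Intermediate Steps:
$V{\left(X,O \right)} = O X$
$o{\left(26,93 \right)} + V{\left(-210,39 \right)} = 26 + 39 \left(-210\right) = 26 - 8190 = -8164$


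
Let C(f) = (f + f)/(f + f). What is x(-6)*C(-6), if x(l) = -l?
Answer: 6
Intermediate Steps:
C(f) = 1 (C(f) = (2*f)/((2*f)) = (2*f)*(1/(2*f)) = 1)
x(-6)*C(-6) = -1*(-6)*1 = 6*1 = 6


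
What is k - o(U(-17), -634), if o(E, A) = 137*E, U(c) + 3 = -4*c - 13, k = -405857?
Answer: -412981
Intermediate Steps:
U(c) = -16 - 4*c (U(c) = -3 + (-4*c - 13) = -3 + (-13 - 4*c) = -16 - 4*c)
k - o(U(-17), -634) = -405857 - 137*(-16 - 4*(-17)) = -405857 - 137*(-16 + 68) = -405857 - 137*52 = -405857 - 1*7124 = -405857 - 7124 = -412981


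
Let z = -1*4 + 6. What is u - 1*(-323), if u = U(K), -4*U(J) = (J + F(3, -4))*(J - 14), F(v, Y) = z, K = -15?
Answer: 915/4 ≈ 228.75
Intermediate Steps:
z = 2 (z = -4 + 6 = 2)
F(v, Y) = 2
U(J) = -(-14 + J)*(2 + J)/4 (U(J) = -(J + 2)*(J - 14)/4 = -(2 + J)*(-14 + J)/4 = -(-14 + J)*(2 + J)/4)
u = -377/4 (u = 7 + 3*(-15) - ¼*(-15)² = 7 - 45 - ¼*225 = 7 - 45 - 225/4 = -377/4 ≈ -94.250)
u - 1*(-323) = -377/4 - 1*(-323) = -377/4 + 323 = 915/4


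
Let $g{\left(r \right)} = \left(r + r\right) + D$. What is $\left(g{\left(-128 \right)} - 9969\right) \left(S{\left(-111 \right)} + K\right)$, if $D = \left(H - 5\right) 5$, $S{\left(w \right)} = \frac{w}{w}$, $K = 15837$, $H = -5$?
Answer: $-162735450$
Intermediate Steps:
$S{\left(w \right)} = 1$
$D = -50$ ($D = \left(-5 - 5\right) 5 = \left(-10\right) 5 = -50$)
$g{\left(r \right)} = -50 + 2 r$ ($g{\left(r \right)} = \left(r + r\right) - 50 = 2 r - 50 = -50 + 2 r$)
$\left(g{\left(-128 \right)} - 9969\right) \left(S{\left(-111 \right)} + K\right) = \left(\left(-50 + 2 \left(-128\right)\right) - 9969\right) \left(1 + 15837\right) = \left(\left(-50 - 256\right) - 9969\right) 15838 = \left(-306 - 9969\right) 15838 = \left(-10275\right) 15838 = -162735450$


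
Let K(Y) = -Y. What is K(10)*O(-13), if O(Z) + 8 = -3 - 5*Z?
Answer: -540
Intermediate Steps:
O(Z) = -11 - 5*Z (O(Z) = -8 + (-3 - 5*Z) = -11 - 5*Z)
K(10)*O(-13) = (-1*10)*(-11 - 5*(-13)) = -10*(-11 + 65) = -10*54 = -540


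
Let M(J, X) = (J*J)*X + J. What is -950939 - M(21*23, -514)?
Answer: 118959124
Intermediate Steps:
M(J, X) = J + X*J**2 (M(J, X) = J**2*X + J = X*J**2 + J = J + X*J**2)
-950939 - M(21*23, -514) = -950939 - 21*23*(1 + (21*23)*(-514)) = -950939 - 483*(1 + 483*(-514)) = -950939 - 483*(1 - 248262) = -950939 - 483*(-248261) = -950939 - 1*(-119910063) = -950939 + 119910063 = 118959124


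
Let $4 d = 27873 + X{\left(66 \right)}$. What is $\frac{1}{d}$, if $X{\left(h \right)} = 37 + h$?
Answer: $\frac{1}{6994} \approx 0.00014298$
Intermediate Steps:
$d = 6994$ ($d = \frac{27873 + \left(37 + 66\right)}{4} = \frac{27873 + 103}{4} = \frac{1}{4} \cdot 27976 = 6994$)
$\frac{1}{d} = \frac{1}{6994}$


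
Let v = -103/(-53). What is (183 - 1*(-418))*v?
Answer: 61903/53 ≈ 1168.0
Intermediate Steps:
v = 103/53 (v = -103*(-1/53) = 103/53 ≈ 1.9434)
(183 - 1*(-418))*v = (183 - 1*(-418))*(103/53) = (183 + 418)*(103/53) = 601*(103/53) = 61903/53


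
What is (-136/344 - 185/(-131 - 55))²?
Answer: 22972849/63968004 ≈ 0.35913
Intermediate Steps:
(-136/344 - 185/(-131 - 55))² = (-136*1/344 - 185/(-186))² = (-17/43 - 185*(-1/186))² = (-17/43 + 185/186)² = (4793/7998)² = 22972849/63968004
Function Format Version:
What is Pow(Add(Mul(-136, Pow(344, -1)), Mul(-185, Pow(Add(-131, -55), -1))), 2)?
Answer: Rational(22972849, 63968004) ≈ 0.35913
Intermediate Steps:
Pow(Add(Mul(-136, Pow(344, -1)), Mul(-185, Pow(Add(-131, -55), -1))), 2) = Pow(Add(Mul(-136, Rational(1, 344)), Mul(-185, Pow(-186, -1))), 2) = Pow(Add(Rational(-17, 43), Mul(-185, Rational(-1, 186))), 2) = Pow(Add(Rational(-17, 43), Rational(185, 186)), 2) = Pow(Rational(4793, 7998), 2) = Rational(22972849, 63968004)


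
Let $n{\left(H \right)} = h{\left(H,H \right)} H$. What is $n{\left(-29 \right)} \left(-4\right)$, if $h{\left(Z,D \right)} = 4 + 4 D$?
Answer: $-12992$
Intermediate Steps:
$n{\left(H \right)} = H \left(4 + 4 H\right)$ ($n{\left(H \right)} = \left(4 + 4 H\right) H = H \left(4 + 4 H\right)$)
$n{\left(-29 \right)} \left(-4\right) = 4 \left(-29\right) \left(1 - 29\right) \left(-4\right) = 4 \left(-29\right) \left(-28\right) \left(-4\right) = 3248 \left(-4\right) = -12992$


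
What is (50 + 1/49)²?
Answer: 6007401/2401 ≈ 2502.0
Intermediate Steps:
(50 + 1/49)² = (2451/49)² = 6007401/2401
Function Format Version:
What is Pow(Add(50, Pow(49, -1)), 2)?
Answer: Rational(6007401, 2401) ≈ 2502.0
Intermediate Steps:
Pow(Add(50, Pow(49, -1)), 2) = Pow(Add(50, Rational(1, 49)), 2) = Pow(Rational(2451, 49), 2) = Rational(6007401, 2401)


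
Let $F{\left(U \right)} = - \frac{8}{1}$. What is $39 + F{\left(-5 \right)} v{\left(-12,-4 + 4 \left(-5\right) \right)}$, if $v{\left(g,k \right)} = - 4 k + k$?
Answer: $-537$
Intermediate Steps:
$v{\left(g,k \right)} = - 3 k$
$F{\left(U \right)} = -8$ ($F{\left(U \right)} = \left(-8\right) 1 = -8$)
$39 + F{\left(-5 \right)} v{\left(-12,-4 + 4 \left(-5\right) \right)} = 39 - 8 \left(- 3 \left(-4 + 4 \left(-5\right)\right)\right) = 39 - 8 \left(- 3 \left(-4 - 20\right)\right) = 39 - 8 \left(\left(-3\right) \left(-24\right)\right) = 39 - 576 = -537$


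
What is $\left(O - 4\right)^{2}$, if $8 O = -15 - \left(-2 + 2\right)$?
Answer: $\frac{2209}{64} \approx 34.516$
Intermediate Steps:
$O = - \frac{15}{8}$ ($O = \frac{-15 - \left(-2 + 2\right)}{8} = \frac{-15 - 0}{8} = \frac{-15 + 0}{8} = \frac{1}{8} \left(-15\right) = - \frac{15}{8} \approx -1.875$)
$\left(O - 4\right)^{2} = \left(- \frac{15}{8} - 4\right)^{2} = \left(- \frac{47}{8}\right)^{2} = \frac{2209}{64}$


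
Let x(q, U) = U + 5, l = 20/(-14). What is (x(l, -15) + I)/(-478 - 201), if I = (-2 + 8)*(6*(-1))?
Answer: 46/679 ≈ 0.067747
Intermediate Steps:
l = -10/7 (l = 20*(-1/14) = -10/7 ≈ -1.4286)
I = -36 (I = 6*(-6) = -36)
x(q, U) = 5 + U
(x(l, -15) + I)/(-478 - 201) = ((5 - 15) - 36)/(-478 - 201) = (-10 - 36)/(-679) = -46*(-1/679) = 46/679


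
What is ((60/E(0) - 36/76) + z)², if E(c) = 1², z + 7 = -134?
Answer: 2396304/361 ≈ 6638.0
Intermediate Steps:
z = -141 (z = -7 - 134 = -141)
E(c) = 1
((60/E(0) - 36/76) + z)² = ((60/1 - 36/76) - 141)² = ((60*1 - 36*1/76) - 141)² = ((60 - 9/19) - 141)² = (1131/19 - 141)² = (-1548/19)² = 2396304/361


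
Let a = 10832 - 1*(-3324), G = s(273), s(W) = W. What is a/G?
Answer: 14156/273 ≈ 51.853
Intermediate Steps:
G = 273
a = 14156 (a = 10832 + 3324 = 14156)
a/G = 14156/273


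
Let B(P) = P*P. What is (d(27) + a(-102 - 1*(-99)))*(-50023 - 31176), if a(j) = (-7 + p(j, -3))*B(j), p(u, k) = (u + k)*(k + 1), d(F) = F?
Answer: -5846328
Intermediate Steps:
B(P) = P²
p(u, k) = (1 + k)*(k + u) (p(u, k) = (k + u)*(1 + k) = (1 + k)*(k + u))
a(j) = j²*(-1 - 2*j) (a(j) = (-7 + (-3 + j + (-3)² - 3*j))*j² = (-7 + (-3 + j + 9 - 3*j))*j² = (-7 + (6 - 2*j))*j² = (-1 - 2*j)*j² = j²*(-1 - 2*j))
(d(27) + a(-102 - 1*(-99)))*(-50023 - 31176) = (27 + (-102 - 1*(-99))²*(-1 - 2*(-102 - 1*(-99))))*(-50023 - 31176) = (27 + (-102 + 99)²*(-1 - 2*(-102 + 99)))*(-81199) = (27 + (-3)²*(-1 - 2*(-3)))*(-81199) = (27 + 9*(-1 + 6))*(-81199) = (27 + 9*5)*(-81199) = (27 + 45)*(-81199) = 72*(-81199) = -5846328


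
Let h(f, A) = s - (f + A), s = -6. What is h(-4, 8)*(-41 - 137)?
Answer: 1780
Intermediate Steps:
h(f, A) = -6 - A - f (h(f, A) = -6 - (f + A) = -6 - (A + f) = -6 + (-A - f) = -6 - A - f)
h(-4, 8)*(-41 - 137) = (-6 - 1*8 - 1*(-4))*(-41 - 137) = (-6 - 8 + 4)*(-178) = -10*(-178) = 1780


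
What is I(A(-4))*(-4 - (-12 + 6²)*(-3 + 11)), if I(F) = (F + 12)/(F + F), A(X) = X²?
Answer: -343/2 ≈ -171.50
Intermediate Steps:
I(F) = (12 + F)/(2*F) (I(F) = (12 + F)/((2*F)) = (12 + F)*(1/(2*F)) = (12 + F)/(2*F))
I(A(-4))*(-4 - (-12 + 6²)*(-3 + 11)) = ((12 + (-4)²)/(2*((-4)²)))*(-4 - (-12 + 6²)*(-3 + 11)) = ((½)*(12 + 16)/16)*(-4 - (-12 + 36)*8) = ((½)*(1/16)*28)*(-4 - 24*8) = 7*(-4 - 1*192)/8 = 7*(-4 - 192)/8 = (7/8)*(-196) = -343/2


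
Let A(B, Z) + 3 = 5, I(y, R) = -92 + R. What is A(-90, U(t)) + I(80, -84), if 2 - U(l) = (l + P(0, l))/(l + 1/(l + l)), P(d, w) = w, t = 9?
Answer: -174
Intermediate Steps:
U(l) = 2 - 2*l/(l + 1/(2*l)) (U(l) = 2 - (l + l)/(l + 1/(l + l)) = 2 - 2*l/(l + 1/(2*l)))
A(B, Z) = 2 (A(B, Z) = -3 + 5 = 2)
A(-90, U(t)) + I(80, -84) = 2 + (-92 - 84) = 2 - 176 = -174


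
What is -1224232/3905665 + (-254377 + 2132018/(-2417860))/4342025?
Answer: -1525466738545780127/4100326689387922250 ≈ -0.37204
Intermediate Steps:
-1224232/3905665 + (-254377 + 2132018/(-2417860))/4342025 = -1224232*1/3905665 + (-254377 + 2132018*(-1/2417860))*(1/4342025) = -1224232/3905665 + (-254377 - 1066009/1208930)*(1/4342025) = -1224232/3905665 - 307525052619/1208930*1/4342025 = -1224232/3905665 - 307525052619/5249204283250 = -1525466738545780127/4100326689387922250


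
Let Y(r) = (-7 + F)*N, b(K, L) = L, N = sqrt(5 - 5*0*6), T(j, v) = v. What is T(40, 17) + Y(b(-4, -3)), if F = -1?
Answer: 17 - 8*sqrt(5) ≈ -0.88854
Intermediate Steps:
N = sqrt(5) (N = sqrt(5 + 0*6) = sqrt(5 + 0) = sqrt(5) ≈ 2.2361)
Y(r) = -8*sqrt(5) (Y(r) = (-7 - 1)*sqrt(5) = -8*sqrt(5))
T(40, 17) + Y(b(-4, -3)) = 17 - 8*sqrt(5)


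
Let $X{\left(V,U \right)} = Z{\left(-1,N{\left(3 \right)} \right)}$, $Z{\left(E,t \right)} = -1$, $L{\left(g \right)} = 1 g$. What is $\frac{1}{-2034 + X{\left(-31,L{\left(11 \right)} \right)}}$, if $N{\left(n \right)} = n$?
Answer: $- \frac{1}{2035} \approx -0.0004914$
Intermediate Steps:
$L{\left(g \right)} = g$
$X{\left(V,U \right)} = -1$
$\frac{1}{-2034 + X{\left(-31,L{\left(11 \right)} \right)}} = \frac{1}{-2034 - 1} = \frac{1}{-2035} = - \frac{1}{2035}$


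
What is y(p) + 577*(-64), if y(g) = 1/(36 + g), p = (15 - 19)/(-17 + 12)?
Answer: -6794747/184 ≈ -36928.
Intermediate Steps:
p = 4/5 (p = -4/(-5) = -4*(-1/5) = 4/5 ≈ 0.80000)
y(p) + 577*(-64) = 1/(36 + 4/5) + 577*(-64) = 1/(184/5) - 36928 = 5/184 - 36928 = -6794747/184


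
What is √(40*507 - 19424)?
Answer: 2*√214 ≈ 29.257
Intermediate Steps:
√(40*507 - 19424) = √(20280 - 19424) = √856 = 2*√214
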